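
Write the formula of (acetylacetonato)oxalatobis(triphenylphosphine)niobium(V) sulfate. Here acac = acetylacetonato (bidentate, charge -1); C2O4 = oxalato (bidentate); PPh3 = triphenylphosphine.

Ligands: 1 acetylacetonato (acac, -1), 1 oxalato (C2O4, -2), 2 triphenylphosphine (PPh3, neutral). Ligand charge sum = -3.
With Nb in oxidation state +5, the complex ion is [Nb...]^2+.
Charge balance with sulfate (-2) requires 1 complex ion per 1 sulfate.

[Nb(acac)(C2O4)(PPh3)2]SO4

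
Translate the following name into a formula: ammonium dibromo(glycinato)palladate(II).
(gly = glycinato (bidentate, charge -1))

Ligands: 2 bromo (Br, -1), 1 glycinato (gly, -1). Ligand charge sum = -3.
With Pd in oxidation state +2, the complex ion is [Pd...]^1−.
Charge balance with ammonium (+1) requires 1 complex ion per 1 ammonium.

NH4[PdBr2(gly)]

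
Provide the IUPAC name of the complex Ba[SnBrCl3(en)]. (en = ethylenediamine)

The 1 barium counter-ion carries a total charge of +2, so each complex ion is 2−.
Ligand charges: 1×ethylenediamine (neutral), 3×chloro (-1 each), 1×bromo (-1 each); total -4. So Sn + (-4) = 2−, giving Sn = +2.
The complex ion is anionic, so tin takes the -ate form stannate(II).

barium bromotrichloro(ethylenediamine)stannate(II)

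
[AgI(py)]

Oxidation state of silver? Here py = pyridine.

No counter-ion: the bracketed complex is neutral.
Ligand charges: 1×I = -1; 1×py neutral; sum -1.
Ag + (-1) = 0 ⇒ Ag is +1.

+1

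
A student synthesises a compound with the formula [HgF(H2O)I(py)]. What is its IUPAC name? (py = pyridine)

aquafluoroiodo(pyridine)mercury(II)

There is no counter-ion, so the complex is neutral overall.
Ligand charges: 1×iodo (-1 each), 1×fluoro (-1 each), 1×pyridine (neutral), 1×aqua (neutral); total -2. So Hg + (-2) = 0, giving Hg = +2.
Ligands are named alphabetically: aqua before fluoro before iodo before pyridine.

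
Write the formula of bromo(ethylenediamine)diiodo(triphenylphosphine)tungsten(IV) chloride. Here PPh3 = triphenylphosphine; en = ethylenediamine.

Ligands: 1 bromo (Br, -1), 2 iodo (I, -1), 1 triphenylphosphine (PPh3, neutral), 1 ethylenediamine (en, neutral). Ligand charge sum = -3.
Charge balance with chloride (-1) requires 1 complex ion per 1 chloride.

[WBr(en)I2(PPh3)]Cl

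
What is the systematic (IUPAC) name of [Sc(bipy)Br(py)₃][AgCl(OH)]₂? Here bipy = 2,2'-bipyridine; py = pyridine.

Both ions are complex: the cation is named first with the plain metal name, the anion second with the -ate form; each ion's ligands are alphabetised independently.
Scandium is always +3 in its complexes; the cation's ligand charges sum to -1, so the complex cation is 2+.
With 2 anions per cation, each anion must be 2/2 = 1−.
Anion: ligand charges sum to -2; for the ion to be 1−, Ag = +1.

(2,2'-bipyridine)bromotris(pyridine)scandium(III) chlorohydroxoargentate(I)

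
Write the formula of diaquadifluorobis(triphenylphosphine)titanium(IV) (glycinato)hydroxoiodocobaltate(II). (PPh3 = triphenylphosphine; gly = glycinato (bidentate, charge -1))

[TiF2(H2O)2(PPh3)2][Co(gly)I(OH)]2

Cation [Ti…]: ligand charges -2, Ti(IV) ⇒ ion charge 2+.
Anion [Co…]: ligand charges -3, Co(II) ⇒ ion charge 1−.
One 2+ cation requires 2 of the 1− anion.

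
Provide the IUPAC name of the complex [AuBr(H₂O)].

aquabromogold(I)

There is no counter-ion, so the complex is neutral overall.
Ligand charges: 1×bromo (-1 each), 1×aqua (neutral); total -1. So Au + (-1) = 0, giving Au = +1.
Ligands are named alphabetically: aqua before bromo.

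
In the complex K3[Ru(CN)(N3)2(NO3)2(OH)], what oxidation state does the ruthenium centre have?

3 potassium outside the brackets (+1 each) → the complex ion is 3−.
Ligand charges: 2×NO3 = -2; 1×OH = -1; 2×N3 = -2; 1×CN = -1; sum -6.
Ru + (-6) = 3− ⇒ Ru is +3.

+3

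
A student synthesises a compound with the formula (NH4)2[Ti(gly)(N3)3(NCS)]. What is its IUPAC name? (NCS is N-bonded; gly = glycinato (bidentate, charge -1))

ammonium triazido(glycinato)isothiocyanatotitanate(III)

The 2 ammonium counter-ions carry a total charge of +2, so each complex ion is 2−.
Ligand charges: 1×isothiocyanato (-1 each), 1×glycinato (-1 each), 3×azido (-1 each); total -5. So Ti + (-5) = 2−, giving Ti = +3.
The complex ion is anionic, so titanium takes the -ate form titanate(III).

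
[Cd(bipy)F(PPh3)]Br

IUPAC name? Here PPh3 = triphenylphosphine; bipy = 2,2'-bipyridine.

The 1 bromide counter-ion carries a total charge of -1, so each complex ion is 1+.
Ligand charges: 1×triphenylphosphine (neutral), 1×2,2'-bipyridine (neutral), 1×fluoro (-1 each); total -1. So Cd + (-1) = 1+, giving Cd = +2.
Ligands are named alphabetically: bipyridine before fluoro before triphenylphosphine.

(2,2'-bipyridine)fluoro(triphenylphosphine)cadmium(II) bromide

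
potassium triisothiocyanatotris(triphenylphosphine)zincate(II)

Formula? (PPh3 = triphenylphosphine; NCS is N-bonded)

K[Zn(NCS)3(PPh3)3]

Ligands: 3 triphenylphosphine (PPh3, neutral), 3 isothiocyanato (NCS, -1). Ligand charge sum = -3.
Charge balance with potassium (+1) requires 1 complex ion per 1 potassium.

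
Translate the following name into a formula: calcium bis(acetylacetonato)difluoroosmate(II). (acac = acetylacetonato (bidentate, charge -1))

Ligands: 2 fluoro (F, -1), 2 acetylacetonato (acac, -1). Ligand charge sum = -4.
With Os in oxidation state +2, the complex ion is [Os...]^2−.
Charge balance with calcium (+2) requires 1 complex ion per 1 calcium.

Ca[Os(acac)2F2]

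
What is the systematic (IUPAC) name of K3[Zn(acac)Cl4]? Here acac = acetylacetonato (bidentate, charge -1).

The 3 potassium counter-ions carry a total charge of +3, so each complex ion is 3−.
Ligand charges: 4×chloro (-1 each), 1×acetylacetonato (-1 each); total -5. So Zn + (-5) = 3−, giving Zn = +2.
The complex ion is anionic, so zinc takes the -ate form zincate(II).

potassium (acetylacetonato)tetrachlorozincate(II)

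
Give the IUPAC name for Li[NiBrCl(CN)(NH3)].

lithium amminebromochlorocyanonickelate(II)

The 1 lithium counter-ion carries a total charge of +1, so each complex ion is 1−.
Ligand charges: 1×bromo (-1 each), 1×ammine (neutral), 1×chloro (-1 each), 1×cyano (-1 each); total -3. So Ni + (-3) = 1−, giving Ni = +2.
Ligands are named alphabetically: ammine before bromo before chloro before cyano.
The complex ion is anionic, so nickel takes the -ate form nickelate(II).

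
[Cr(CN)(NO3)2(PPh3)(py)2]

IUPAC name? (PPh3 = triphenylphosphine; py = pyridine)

There is no counter-ion, so the complex is neutral overall.
Ligand charges: 1×cyano (-1 each), 1×triphenylphosphine (neutral), 2×nitrato (-1 each), 2×pyridine (neutral); total -3. So Cr + (-3) = 0, giving Cr = +3.
Ligands are named alphabetically: cyano before nitrato before pyridine before triphenylphosphine.

cyanodinitratobis(pyridine)(triphenylphosphine)chromium(III)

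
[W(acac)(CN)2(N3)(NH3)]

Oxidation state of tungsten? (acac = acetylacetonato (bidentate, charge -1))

No counter-ion: the bracketed complex is neutral.
Ligand charges: 1×acac = -1; 1×N3 = -1; 2×CN = -2; 1×NH3 neutral; sum -4.
W + (-4) = 0 ⇒ W is +4.

+4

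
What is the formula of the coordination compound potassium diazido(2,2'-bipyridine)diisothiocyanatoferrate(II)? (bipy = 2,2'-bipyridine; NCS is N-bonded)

K2[Fe(bipy)(N3)2(NCS)2]

Ligands: 1 2,2'-bipyridine (bipy, neutral), 2 isothiocyanato (NCS, -1), 2 azido (N3, -1). Ligand charge sum = -4.
With Fe in oxidation state +2, the complex ion is [Fe...]^2−.
Charge balance with potassium (+1) requires 1 complex ion per 2 potassium.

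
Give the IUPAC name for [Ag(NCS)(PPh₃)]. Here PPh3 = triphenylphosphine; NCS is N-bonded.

There is no counter-ion, so the complex is neutral overall.
Ligand charges: 1×triphenylphosphine (neutral), 1×isothiocyanato (-1 each); total -1. So Ag + (-1) = 0, giving Ag = +1.
Ligands are named alphabetically: isothiocyanato before triphenylphosphine.

isothiocyanato(triphenylphosphine)silver(I)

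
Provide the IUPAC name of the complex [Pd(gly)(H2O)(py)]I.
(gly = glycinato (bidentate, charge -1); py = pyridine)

aqua(glycinato)(pyridine)palladium(II) iodide

The 1 iodide counter-ion carries a total charge of -1, so each complex ion is 1+.
Ligand charges: 1×glycinato (-1 each), 1×aqua (neutral), 1×pyridine (neutral); total -1. So Pd + (-1) = 1+, giving Pd = +2.
Ligands are named alphabetically: aqua before glycinato before pyridine.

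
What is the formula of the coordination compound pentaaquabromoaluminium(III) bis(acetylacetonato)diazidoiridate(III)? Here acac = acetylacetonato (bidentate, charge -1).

[AlBr(H2O)5][Ir(acac)2(N3)2]2

Cation [Al…]: ligand charges -1, Al(III) ⇒ ion charge 2+.
Anion [Ir…]: ligand charges -4, Ir(III) ⇒ ion charge 1−.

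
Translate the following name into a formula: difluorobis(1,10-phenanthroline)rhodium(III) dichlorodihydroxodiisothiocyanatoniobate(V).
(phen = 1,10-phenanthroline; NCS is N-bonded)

Cation [Rh…]: ligand charges -2, Rh(III) ⇒ ion charge 1+.
Anion [Nb…]: ligand charges -6, Nb(V) ⇒ ion charge 1−.

[RhF2(phen)2][NbCl2(NCS)2(OH)2]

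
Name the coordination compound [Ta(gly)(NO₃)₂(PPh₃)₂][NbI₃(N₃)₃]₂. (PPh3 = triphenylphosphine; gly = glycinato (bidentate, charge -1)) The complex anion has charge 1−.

(glycinato)dinitratobis(triphenylphosphine)tantalum(V) triazidotriiodoniobate(V)

Both ions are complex: the cation is named first with the plain metal name, the anion second with the -ate form; each ion's ligands are alphabetised independently.
The complex anion is given as 1−; its ligand charges sum to -6, so Nb = +5.
With 2 anions per cation, the cation must be 2×1 = 2+.
Cation: ligand charges sum to -3; for the ion to be 2+, Ta = +5.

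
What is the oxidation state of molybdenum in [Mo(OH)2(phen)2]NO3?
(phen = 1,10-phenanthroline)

1 nitrate outside the brackets (-1 each) → the complex ion is 1+.
Ligand charges: 2×phen neutral; 2×OH = -2; sum -2.
Mo + (-2) = 1+ ⇒ Mo is +3.

+3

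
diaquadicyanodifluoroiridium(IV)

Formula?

Ligands: 2 cyano (CN, -1), 2 fluoro (F, -1), 2 aqua (H2O, neutral). Ligand charge sum = -4.
With Ir in oxidation state +4, the complex ion is [Ir...].

[Ir(CN)2F2(H2O)2]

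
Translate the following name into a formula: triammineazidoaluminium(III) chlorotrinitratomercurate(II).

[Al(N3)(NH3)3][HgCl(NO3)3]

Cation [Al…]: ligand charges -1, Al(III) ⇒ ion charge 2+.
Anion [Hg…]: ligand charges -4, Hg(II) ⇒ ion charge 2−.
One 2+ cation balances one 2− anion.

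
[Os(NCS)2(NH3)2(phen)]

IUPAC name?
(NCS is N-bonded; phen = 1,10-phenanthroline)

diamminediisothiocyanato(1,10-phenanthroline)osmium(II)

There is no counter-ion, so the complex is neutral overall.
Ligand charges: 2×isothiocyanato (-1 each), 1×1,10-phenanthroline (neutral), 2×ammine (neutral); total -2. So Os + (-2) = 0, giving Os = +2.
Ligands are named alphabetically: ammine before isothiocyanato before phenanthroline.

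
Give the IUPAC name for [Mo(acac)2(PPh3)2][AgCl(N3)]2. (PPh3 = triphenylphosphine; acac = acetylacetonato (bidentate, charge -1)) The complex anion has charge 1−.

bis(acetylacetonato)bis(triphenylphosphine)molybdenum(IV) azidochloroargentate(I)

Both ions are complex: the cation is named first with the plain metal name, the anion second with the -ate form; each ion's ligands are alphabetised independently.
The complex anion is given as 1−; its ligand charges sum to -2, so Ag = +1.
With 2 anions per cation, the cation must be 2×1 = 2+.
Cation: ligand charges sum to -2; for the ion to be 2+, Mo = +4.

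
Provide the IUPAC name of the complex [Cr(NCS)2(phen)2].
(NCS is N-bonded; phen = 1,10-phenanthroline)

There is no counter-ion, so the complex is neutral overall.
Ligand charges: 2×isothiocyanato (-1 each), 2×1,10-phenanthroline (neutral); total -2. So Cr + (-2) = 0, giving Cr = +2.
Ligands are named alphabetically: isothiocyanato before phenanthroline.

diisothiocyanatobis(1,10-phenanthroline)chromium(II)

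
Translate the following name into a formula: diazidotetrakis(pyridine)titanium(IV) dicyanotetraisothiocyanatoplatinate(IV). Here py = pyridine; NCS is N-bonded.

[Ti(N3)2(py)4][Pt(CN)2(NCS)4]

Cation [Ti…]: ligand charges -2, Ti(IV) ⇒ ion charge 2+.
Anion [Pt…]: ligand charges -6, Pt(IV) ⇒ ion charge 2−.
One 2+ cation balances one 2− anion.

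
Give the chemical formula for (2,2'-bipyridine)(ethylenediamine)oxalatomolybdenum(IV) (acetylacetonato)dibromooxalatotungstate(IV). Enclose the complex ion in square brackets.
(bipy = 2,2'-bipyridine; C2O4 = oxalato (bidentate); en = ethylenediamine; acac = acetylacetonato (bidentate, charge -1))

[Mo(bipy)(C2O4)(en)][W(acac)Br2(C2O4)]2

Cation [Mo…]: ligand charges -2, Mo(IV) ⇒ ion charge 2+.
Anion [W…]: ligand charges -5, W(IV) ⇒ ion charge 1−.
One 2+ cation requires 2 of the 1− anion.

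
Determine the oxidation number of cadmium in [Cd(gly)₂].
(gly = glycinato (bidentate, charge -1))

No counter-ion: the bracketed complex is neutral.
Ligand charges: 2×gly = -2; sum -2.
Cd + (-2) = 0 ⇒ Cd is +2.

+2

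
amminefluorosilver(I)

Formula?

Ligands: 1 fluoro (F, -1), 1 ammine (NH3, neutral). Ligand charge sum = -1.
With Ag in oxidation state +1, the complex ion is [Ag...].

[AgF(NH3)]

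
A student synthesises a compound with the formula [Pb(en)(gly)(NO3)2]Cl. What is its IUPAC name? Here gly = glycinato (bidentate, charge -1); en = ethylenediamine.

(ethylenediamine)(glycinato)dinitratolead(IV) chloride

The 1 chloride counter-ion carries a total charge of -1, so each complex ion is 1+.
Ligand charges: 2×nitrato (-1 each), 1×glycinato (-1 each), 1×ethylenediamine (neutral); total -3. So Pb + (-3) = 1+, giving Pb = +4.
Ligands are named alphabetically: ethylenediamine before glycinato before nitrato.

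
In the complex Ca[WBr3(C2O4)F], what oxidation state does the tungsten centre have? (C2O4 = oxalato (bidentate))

+4

1 calcium outside the brackets (+2 each) → the complex ion is 2−.
Ligand charges: 1×C2O4 = -2; 3×Br = -3; 1×F = -1; sum -6.
W + (-6) = 2− ⇒ W is +4.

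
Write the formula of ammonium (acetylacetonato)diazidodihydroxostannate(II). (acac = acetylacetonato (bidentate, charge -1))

Ligands: 2 hydroxo (OH, -1), 2 azido (N3, -1), 1 acetylacetonato (acac, -1). Ligand charge sum = -5.
With Sn in oxidation state +2, the complex ion is [Sn...]^3−.
Charge balance with ammonium (+1) requires 1 complex ion per 3 ammonium.

(NH4)3[Sn(acac)(N3)2(OH)2]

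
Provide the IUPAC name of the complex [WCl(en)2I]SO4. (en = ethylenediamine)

chlorobis(ethylenediamine)iodotungsten(IV) sulfate

The 1 sulfate counter-ion carries a total charge of -2, so each complex ion is 2+.
Ligand charges: 2×ethylenediamine (neutral), 1×chloro (-1 each), 1×iodo (-1 each); total -2. So W + (-2) = 2+, giving W = +4.
Ligands are named alphabetically: chloro before ethylenediamine before iodo.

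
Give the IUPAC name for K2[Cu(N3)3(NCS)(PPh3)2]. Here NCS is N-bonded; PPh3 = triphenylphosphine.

The 2 potassium counter-ions carry a total charge of +2, so each complex ion is 2−.
Ligand charges: 1×isothiocyanato (-1 each), 3×azido (-1 each), 2×triphenylphosphine (neutral); total -4. So Cu + (-4) = 2−, giving Cu = +2.
The complex ion is anionic, so copper takes the -ate form cuprate(II).

potassium triazidoisothiocyanatobis(triphenylphosphine)cuprate(II)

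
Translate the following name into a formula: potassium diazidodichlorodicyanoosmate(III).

Ligands: 2 chloro (Cl, -1), 2 cyano (CN, -1), 2 azido (N3, -1). Ligand charge sum = -6.
With Os in oxidation state +3, the complex ion is [Os...]^3−.
Charge balance with potassium (+1) requires 1 complex ion per 3 potassium.

K3[OsCl2(CN)2(N3)2]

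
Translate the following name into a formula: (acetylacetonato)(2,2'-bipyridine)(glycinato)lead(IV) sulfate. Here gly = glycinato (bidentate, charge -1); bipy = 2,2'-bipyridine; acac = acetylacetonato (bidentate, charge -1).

Ligands: 1 glycinato (gly, -1), 1 2,2'-bipyridine (bipy, neutral), 1 acetylacetonato (acac, -1). Ligand charge sum = -2.
Charge balance with sulfate (-2) requires 1 complex ion per 1 sulfate.

[Pb(acac)(bipy)(gly)]SO4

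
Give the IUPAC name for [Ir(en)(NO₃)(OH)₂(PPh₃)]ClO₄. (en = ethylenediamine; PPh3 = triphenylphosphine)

The 1 perchlorate counter-ion carries a total charge of -1, so each complex ion is 1+.
Ligand charges: 1×nitrato (-1 each), 1×ethylenediamine (neutral), 1×triphenylphosphine (neutral), 2×hydroxo (-1 each); total -3. So Ir + (-3) = 1+, giving Ir = +4.
Ligands are named alphabetically: ethylenediamine before hydroxo before nitrato before triphenylphosphine.

(ethylenediamine)dihydroxonitrato(triphenylphosphine)iridium(IV) perchlorate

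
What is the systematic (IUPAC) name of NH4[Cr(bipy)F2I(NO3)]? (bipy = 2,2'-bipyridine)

The 1 ammonium counter-ion carries a total charge of +1, so each complex ion is 1−.
Ligand charges: 1×2,2'-bipyridine (neutral), 2×fluoro (-1 each), 1×iodo (-1 each), 1×nitrato (-1 each); total -4. So Cr + (-4) = 1−, giving Cr = +3.
The complex ion is anionic, so chromium takes the -ate form chromate(III).

ammonium (2,2'-bipyridine)difluoroiodonitratochromate(III)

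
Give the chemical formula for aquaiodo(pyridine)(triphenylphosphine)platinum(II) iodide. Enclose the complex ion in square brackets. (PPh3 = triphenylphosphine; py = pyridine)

[Pt(H2O)I(PPh3)(py)]I

Ligands: 1 iodo (I, -1), 1 triphenylphosphine (PPh3, neutral), 1 pyridine (py, neutral), 1 aqua (H2O, neutral). Ligand charge sum = -1.
Charge balance with iodide (-1) requires 1 complex ion per 1 iodide.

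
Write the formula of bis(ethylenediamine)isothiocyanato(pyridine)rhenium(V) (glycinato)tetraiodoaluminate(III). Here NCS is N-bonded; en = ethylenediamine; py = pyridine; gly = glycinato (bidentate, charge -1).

Cation [Re…]: ligand charges -1, Re(V) ⇒ ion charge 4+.
Anion [Al…]: ligand charges -5, Al(III) ⇒ ion charge 2−.

[Re(en)2(NCS)(py)][Al(gly)I4]2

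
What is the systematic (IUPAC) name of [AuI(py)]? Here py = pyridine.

There is no counter-ion, so the complex is neutral overall.
Ligand charges: 1×iodo (-1 each), 1×pyridine (neutral); total -1. So Au + (-1) = 0, giving Au = +1.
Ligands are named alphabetically: iodo before pyridine.

iodo(pyridine)gold(I)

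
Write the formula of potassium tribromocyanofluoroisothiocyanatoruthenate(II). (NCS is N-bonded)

K4[RuBr3(CN)F(NCS)]

Ligands: 1 isothiocyanato (NCS, -1), 1 fluoro (F, -1), 3 bromo (Br, -1), 1 cyano (CN, -1). Ligand charge sum = -6.
Charge balance with potassium (+1) requires 1 complex ion per 4 potassium.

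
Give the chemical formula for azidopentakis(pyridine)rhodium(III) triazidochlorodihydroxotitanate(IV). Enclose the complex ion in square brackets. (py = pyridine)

[Rh(N3)(py)5][TiCl(N3)3(OH)2]

Cation [Rh…]: ligand charges -1, Rh(III) ⇒ ion charge 2+.
Anion [Ti…]: ligand charges -6, Ti(IV) ⇒ ion charge 2−.
One 2+ cation balances one 2− anion.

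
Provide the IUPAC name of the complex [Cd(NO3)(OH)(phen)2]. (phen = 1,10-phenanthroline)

There is no counter-ion, so the complex is neutral overall.
Ligand charges: 2×1,10-phenanthroline (neutral), 1×nitrato (-1 each), 1×hydroxo (-1 each); total -2. So Cd + (-2) = 0, giving Cd = +2.
Ligands are named alphabetically: hydroxo before nitrato before phenanthroline.

hydroxonitratobis(1,10-phenanthroline)cadmium(II)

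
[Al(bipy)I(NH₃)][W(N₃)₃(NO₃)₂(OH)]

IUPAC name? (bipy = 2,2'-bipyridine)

Aluminium is always +3 in its complexes; the cation's ligand charges sum to -1, so the complex cation is 2+.
A 1:1 salt means the anion carries the equal and opposite charge, 2−.
Anion: ligand charges sum to -6; for the ion to be 2−, W = +4.

ammine(2,2'-bipyridine)iodoaluminium(III) triazidohydroxodinitratotungstate(IV)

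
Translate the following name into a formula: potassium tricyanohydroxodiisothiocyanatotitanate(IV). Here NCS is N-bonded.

K2[Ti(CN)3(NCS)2(OH)]

Ligands: 2 isothiocyanato (NCS, -1), 3 cyano (CN, -1), 1 hydroxo (OH, -1). Ligand charge sum = -6.
With Ti in oxidation state +4, the complex ion is [Ti...]^2−.
Charge balance with potassium (+1) requires 1 complex ion per 2 potassium.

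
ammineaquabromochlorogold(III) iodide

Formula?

[AuBrCl(H2O)(NH3)]I

Ligands: 1 aqua (H2O, neutral), 1 bromo (Br, -1), 1 chloro (Cl, -1), 1 ammine (NH3, neutral). Ligand charge sum = -2.
Charge balance with iodide (-1) requires 1 complex ion per 1 iodide.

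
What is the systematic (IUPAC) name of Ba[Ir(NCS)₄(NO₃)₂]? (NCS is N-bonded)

barium tetraisothiocyanatodinitratoiridate(IV)

The 1 barium counter-ion carries a total charge of +2, so each complex ion is 2−.
Ligand charges: 2×nitrato (-1 each), 4×isothiocyanato (-1 each); total -6. So Ir + (-6) = 2−, giving Ir = +4.
Ligands are named alphabetically: isothiocyanato before nitrato.
The complex ion is anionic, so iridium takes the -ate form iridate(IV).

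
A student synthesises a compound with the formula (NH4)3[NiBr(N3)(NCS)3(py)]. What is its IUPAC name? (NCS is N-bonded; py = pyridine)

ammonium azidobromotriisothiocyanato(pyridine)nickelate(II)

The 3 ammonium counter-ions carry a total charge of +3, so each complex ion is 3−.
Ligand charges: 3×isothiocyanato (-1 each), 1×azido (-1 each), 1×bromo (-1 each), 1×pyridine (neutral); total -5. So Ni + (-5) = 3−, giving Ni = +2.
The complex ion is anionic, so nickel takes the -ate form nickelate(II).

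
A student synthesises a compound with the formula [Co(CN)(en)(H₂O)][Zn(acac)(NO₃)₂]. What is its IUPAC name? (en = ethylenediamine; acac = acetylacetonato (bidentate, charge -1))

Both ions are complex: the cation is named first with the plain metal name, the anion second with the -ate form; each ion's ligands are alphabetised independently.
Zinc is always +2 in its complexes; the anion's ligand charges sum to -3, so the complex anion is 1−.
A 1:1 salt means the cation carries the equal and opposite charge, 1+.
Cation: ligand charges sum to -1; for the ion to be 1+, Co = +2.

aquacyano(ethylenediamine)cobalt(II) (acetylacetonato)dinitratozincate(II)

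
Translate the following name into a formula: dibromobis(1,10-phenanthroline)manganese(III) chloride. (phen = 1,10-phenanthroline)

Ligands: 2 1,10-phenanthroline (phen, neutral), 2 bromo (Br, -1). Ligand charge sum = -2.
With Mn in oxidation state +3, the complex ion is [Mn...]^1+.
Charge balance with chloride (-1) requires 1 complex ion per 1 chloride.

[MnBr2(phen)2]Cl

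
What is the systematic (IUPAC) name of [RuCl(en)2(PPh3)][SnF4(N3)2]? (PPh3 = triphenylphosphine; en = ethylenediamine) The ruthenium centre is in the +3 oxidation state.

Both ions are complex: the cation is named first with the plain metal name, the anion second with the -ate form; each ion's ligands are alphabetised independently.
Ru is given as +3; the cation's ligand charges sum to -1, so the complex cation is 2+.
A 1:1 salt means the anion carries the equal and opposite charge, 2−.
Anion: ligand charges sum to -6; for the ion to be 2−, Sn = +4.

chlorobis(ethylenediamine)(triphenylphosphine)ruthenium(III) diazidotetrafluorostannate(IV)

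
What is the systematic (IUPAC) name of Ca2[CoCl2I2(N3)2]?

calcium diazidodichlorodiiodocobaltate(II)

The 2 calcium counter-ions carry a total charge of +4, so each complex ion is 4−.
Ligand charges: 2×iodo (-1 each), 2×chloro (-1 each), 2×azido (-1 each); total -6. So Co + (-6) = 4−, giving Co = +2.
Ligands are named alphabetically: azido before chloro before iodo.
The complex ion is anionic, so cobalt takes the -ate form cobaltate(II).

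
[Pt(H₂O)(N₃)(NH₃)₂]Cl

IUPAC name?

The 1 chloride counter-ion carries a total charge of -1, so each complex ion is 1+.
Ligand charges: 2×ammine (neutral), 1×aqua (neutral), 1×azido (-1 each); total -1. So Pt + (-1) = 1+, giving Pt = +2.
Ligands are named alphabetically: ammine before aqua before azido.

diammineaquaazidoplatinum(II) chloride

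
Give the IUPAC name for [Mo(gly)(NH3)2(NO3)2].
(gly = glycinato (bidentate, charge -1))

There is no counter-ion, so the complex is neutral overall.
Ligand charges: 1×glycinato (-1 each), 2×nitrato (-1 each), 2×ammine (neutral); total -3. So Mo + (-3) = 0, giving Mo = +3.
Ligands are named alphabetically: ammine before glycinato before nitrato.

diammine(glycinato)dinitratomolybdenum(III)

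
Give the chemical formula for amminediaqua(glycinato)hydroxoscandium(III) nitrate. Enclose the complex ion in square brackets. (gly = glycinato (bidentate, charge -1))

Ligands: 1 hydroxo (OH, -1), 1 ammine (NH3, neutral), 2 aqua (H2O, neutral), 1 glycinato (gly, -1). Ligand charge sum = -2.
With Sc in oxidation state +3, the complex ion is [Sc...]^1+.
Charge balance with nitrate (-1) requires 1 complex ion per 1 nitrate.

[Sc(gly)(H2O)2(NH3)(OH)]NO3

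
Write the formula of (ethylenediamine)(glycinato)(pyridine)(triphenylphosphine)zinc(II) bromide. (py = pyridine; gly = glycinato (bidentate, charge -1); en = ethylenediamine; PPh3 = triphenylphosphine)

Ligands: 1 pyridine (py, neutral), 1 glycinato (gly, -1), 1 ethylenediamine (en, neutral), 1 triphenylphosphine (PPh3, neutral). Ligand charge sum = -1.
With Zn in oxidation state +2, the complex ion is [Zn...]^1+.
Charge balance with bromide (-1) requires 1 complex ion per 1 bromide.

[Zn(en)(gly)(PPh3)(py)]Br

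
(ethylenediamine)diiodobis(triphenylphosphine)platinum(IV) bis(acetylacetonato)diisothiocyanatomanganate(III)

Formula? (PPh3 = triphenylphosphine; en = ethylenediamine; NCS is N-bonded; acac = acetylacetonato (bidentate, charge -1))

[Pt(en)I2(PPh3)2][Mn(acac)2(NCS)2]2

Cation [Pt…]: ligand charges -2, Pt(IV) ⇒ ion charge 2+.
Anion [Mn…]: ligand charges -4, Mn(III) ⇒ ion charge 1−.
One 2+ cation requires 2 of the 1− anion.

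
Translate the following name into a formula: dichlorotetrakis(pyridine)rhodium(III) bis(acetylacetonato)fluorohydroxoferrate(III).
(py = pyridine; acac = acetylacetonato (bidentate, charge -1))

Cation [Rh…]: ligand charges -2, Rh(III) ⇒ ion charge 1+.
Anion [Fe…]: ligand charges -4, Fe(III) ⇒ ion charge 1−.

[RhCl2(py)4][Fe(acac)2F(OH)]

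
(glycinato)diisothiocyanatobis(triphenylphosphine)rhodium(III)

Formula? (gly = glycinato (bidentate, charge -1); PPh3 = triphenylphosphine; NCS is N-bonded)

[Rh(gly)(NCS)2(PPh3)2]

Ligands: 1 glycinato (gly, -1), 2 triphenylphosphine (PPh3, neutral), 2 isothiocyanato (NCS, -1). Ligand charge sum = -3.
With Rh in oxidation state +3, the complex ion is [Rh...].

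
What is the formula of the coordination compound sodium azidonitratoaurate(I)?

Ligands: 1 azido (N3, -1), 1 nitrato (NO3, -1). Ligand charge sum = -2.
With Au in oxidation state +1, the complex ion is [Au...]^1−.
Charge balance with sodium (+1) requires 1 complex ion per 1 sodium.

Na[Au(N3)(NO3)]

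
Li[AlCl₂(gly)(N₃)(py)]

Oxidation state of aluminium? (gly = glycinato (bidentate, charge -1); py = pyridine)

+3

1 lithium outside the brackets (+1 each) → the complex ion is 1−.
Ligand charges: 2×Cl = -2; 1×gly = -1; 1×N3 = -1; 1×py neutral; sum -4.
Al + (-4) = 1− ⇒ Al is +3.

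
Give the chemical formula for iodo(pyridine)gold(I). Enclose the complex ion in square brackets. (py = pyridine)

Ligands: 1 iodo (I, -1), 1 pyridine (py, neutral). Ligand charge sum = -1.
With Au in oxidation state +1, the complex ion is [Au...].

[AuI(py)]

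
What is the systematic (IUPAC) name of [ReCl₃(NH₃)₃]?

triamminetrichlororhenium(III)

There is no counter-ion, so the complex is neutral overall.
Ligand charges: 3×chloro (-1 each), 3×ammine (neutral); total -3. So Re + (-3) = 0, giving Re = +3.
Ligands are named alphabetically: ammine before chloro.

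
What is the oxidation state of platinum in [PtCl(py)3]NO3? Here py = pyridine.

1 nitrate outside the brackets (-1 each) → the complex ion is 1+.
Ligand charges: 3×py neutral; 1×Cl = -1; sum -1.
Pt + (-1) = 1+ ⇒ Pt is +2.

+2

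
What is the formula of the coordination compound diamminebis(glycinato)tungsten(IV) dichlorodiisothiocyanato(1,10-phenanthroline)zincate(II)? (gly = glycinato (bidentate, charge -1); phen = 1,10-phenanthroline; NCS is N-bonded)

Cation [W…]: ligand charges -2, W(IV) ⇒ ion charge 2+.
Anion [Zn…]: ligand charges -4, Zn(II) ⇒ ion charge 2−.

[W(gly)2(NH3)2][ZnCl2(NCS)2(phen)]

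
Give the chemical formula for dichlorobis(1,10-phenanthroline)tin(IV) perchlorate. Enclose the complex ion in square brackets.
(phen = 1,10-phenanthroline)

Ligands: 2 1,10-phenanthroline (phen, neutral), 2 chloro (Cl, -1). Ligand charge sum = -2.
With Sn in oxidation state +4, the complex ion is [Sn...]^2+.
Charge balance with perchlorate (-1) requires 1 complex ion per 2 perchlorate.

[SnCl2(phen)2](ClO4)2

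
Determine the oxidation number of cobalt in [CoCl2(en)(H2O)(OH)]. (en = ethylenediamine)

+3

No counter-ion: the bracketed complex is neutral.
Ligand charges: 1×H2O neutral; 1×OH = -1; 2×Cl = -2; 1×en neutral; sum -3.
Co + (-3) = 0 ⇒ Co is +3.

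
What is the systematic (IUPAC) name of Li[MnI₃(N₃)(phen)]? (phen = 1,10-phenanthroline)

lithium azidotriiodo(1,10-phenanthroline)manganate(III)

The 1 lithium counter-ion carries a total charge of +1, so each complex ion is 1−.
Ligand charges: 1×1,10-phenanthroline (neutral), 1×azido (-1 each), 3×iodo (-1 each); total -4. So Mn + (-4) = 1−, giving Mn = +3.
Ligands are named alphabetically: azido before iodo before phenanthroline.
The complex ion is anionic, so manganese takes the -ate form manganate(III).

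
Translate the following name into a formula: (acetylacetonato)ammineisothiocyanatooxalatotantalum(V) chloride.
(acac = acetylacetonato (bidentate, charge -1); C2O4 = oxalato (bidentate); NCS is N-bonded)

[Ta(acac)(C2O4)(NCS)(NH3)]Cl

Ligands: 1 acetylacetonato (acac, -1), 1 ammine (NH3, neutral), 1 oxalato (C2O4, -2), 1 isothiocyanato (NCS, -1). Ligand charge sum = -4.
With Ta in oxidation state +5, the complex ion is [Ta...]^1+.
Charge balance with chloride (-1) requires 1 complex ion per 1 chloride.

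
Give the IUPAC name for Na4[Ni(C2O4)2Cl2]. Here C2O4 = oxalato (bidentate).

sodium dichlorodioxalatonickelate(II)

The 4 sodium counter-ions carry a total charge of +4, so each complex ion is 4−.
Ligand charges: 2×oxalato (-2 each), 2×chloro (-1 each); total -6. So Ni + (-6) = 4−, giving Ni = +2.
The complex ion is anionic, so nickel takes the -ate form nickelate(II).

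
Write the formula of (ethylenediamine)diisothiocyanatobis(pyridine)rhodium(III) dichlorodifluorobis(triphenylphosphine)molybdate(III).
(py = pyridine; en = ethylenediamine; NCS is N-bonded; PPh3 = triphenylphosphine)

Cation [Rh…]: ligand charges -2, Rh(III) ⇒ ion charge 1+.
Anion [Mo…]: ligand charges -4, Mo(III) ⇒ ion charge 1−.
One 1+ cation balances one 1− anion.

[Rh(en)(NCS)2(py)2][MoCl2F2(PPh3)2]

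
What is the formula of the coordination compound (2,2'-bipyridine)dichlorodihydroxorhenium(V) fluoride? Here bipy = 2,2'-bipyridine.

[Re(bipy)Cl2(OH)2]F

Ligands: 2 chloro (Cl, -1), 1 2,2'-bipyridine (bipy, neutral), 2 hydroxo (OH, -1). Ligand charge sum = -4.
With Re in oxidation state +5, the complex ion is [Re...]^1+.
Charge balance with fluoride (-1) requires 1 complex ion per 1 fluoride.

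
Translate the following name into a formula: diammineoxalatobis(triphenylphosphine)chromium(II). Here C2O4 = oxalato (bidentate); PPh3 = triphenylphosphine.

[Cr(C2O4)(NH3)2(PPh3)2]

Ligands: 1 oxalato (C2O4, -2), 2 triphenylphosphine (PPh3, neutral), 2 ammine (NH3, neutral). Ligand charge sum = -2.
With Cr in oxidation state +2, the complex ion is [Cr...].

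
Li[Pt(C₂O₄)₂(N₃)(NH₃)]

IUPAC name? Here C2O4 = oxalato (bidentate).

The 1 lithium counter-ion carries a total charge of +1, so each complex ion is 1−.
Ligand charges: 1×azido (-1 each), 1×ammine (neutral), 2×oxalato (-2 each); total -5. So Pt + (-5) = 1−, giving Pt = +4.
Ligands are named alphabetically: ammine before azido before oxalato.
The complex ion is anionic, so platinum takes the -ate form platinate(IV).

lithium ammineazidodioxalatoplatinate(IV)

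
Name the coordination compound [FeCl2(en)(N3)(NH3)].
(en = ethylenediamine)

ammineazidodichloro(ethylenediamine)iron(III)

There is no counter-ion, so the complex is neutral overall.
Ligand charges: 1×azido (-1 each), 1×ammine (neutral), 1×ethylenediamine (neutral), 2×chloro (-1 each); total -3. So Fe + (-3) = 0, giving Fe = +3.
Ligands are named alphabetically: ammine before azido before chloro before ethylenediamine.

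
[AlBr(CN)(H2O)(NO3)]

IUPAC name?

aquabromocyanonitratoaluminium(III)

There is no counter-ion, so the complex is neutral overall.
Ligand charges: 1×cyano (-1 each), 1×aqua (neutral), 1×nitrato (-1 each), 1×bromo (-1 each); total -3. So Al + (-3) = 0, giving Al = +3.
Ligands are named alphabetically: aqua before bromo before cyano before nitrato.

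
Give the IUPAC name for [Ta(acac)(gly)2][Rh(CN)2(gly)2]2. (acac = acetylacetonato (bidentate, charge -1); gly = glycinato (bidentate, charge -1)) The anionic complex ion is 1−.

Both ions are complex: the cation is named first with the plain metal name, the anion second with the -ate form; each ion's ligands are alphabetised independently.
The complex anion is given as 1−; its ligand charges sum to -4, so Rh = +3.
With 2 anions per cation, the cation must be 2×1 = 2+.
Cation: ligand charges sum to -3; for the ion to be 2+, Ta = +5.

(acetylacetonato)bis(glycinato)tantalum(V) dicyanobis(glycinato)rhodate(III)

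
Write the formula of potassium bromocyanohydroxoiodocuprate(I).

Ligands: 1 cyano (CN, -1), 1 bromo (Br, -1), 1 hydroxo (OH, -1), 1 iodo (I, -1). Ligand charge sum = -4.
Charge balance with potassium (+1) requires 1 complex ion per 3 potassium.

K3[CuBr(CN)I(OH)]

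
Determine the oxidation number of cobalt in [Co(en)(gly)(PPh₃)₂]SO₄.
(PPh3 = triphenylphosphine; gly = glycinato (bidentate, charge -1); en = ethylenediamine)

1 sulfate outside the brackets (-2 each) → the complex ion is 2+.
Ligand charges: 2×PPh3 neutral; 1×gly = -1; 1×en neutral; sum -1.
Co + (-1) = 2+ ⇒ Co is +3.

+3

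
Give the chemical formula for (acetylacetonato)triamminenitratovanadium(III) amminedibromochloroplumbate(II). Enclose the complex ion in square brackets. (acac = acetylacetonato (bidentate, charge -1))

Cation [V…]: ligand charges -2, V(III) ⇒ ion charge 1+.
Anion [Pb…]: ligand charges -3, Pb(II) ⇒ ion charge 1−.

[V(acac)(NH3)3(NO3)][PbBr2Cl(NH3)]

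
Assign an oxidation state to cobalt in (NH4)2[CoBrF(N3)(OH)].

2 ammonium outside the brackets (+1 each) → the complex ion is 2−.
Ligand charges: 1×OH = -1; 1×F = -1; 1×Br = -1; 1×N3 = -1; sum -4.
Co + (-4) = 2− ⇒ Co is +2.

+2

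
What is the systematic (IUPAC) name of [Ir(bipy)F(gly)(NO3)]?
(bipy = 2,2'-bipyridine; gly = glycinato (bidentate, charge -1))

(2,2'-bipyridine)fluoro(glycinato)nitratoiridium(III)

There is no counter-ion, so the complex is neutral overall.
Ligand charges: 1×2,2'-bipyridine (neutral), 1×glycinato (-1 each), 1×fluoro (-1 each), 1×nitrato (-1 each); total -3. So Ir + (-3) = 0, giving Ir = +3.
Ligands are named alphabetically: bipyridine before fluoro before glycinato before nitrato.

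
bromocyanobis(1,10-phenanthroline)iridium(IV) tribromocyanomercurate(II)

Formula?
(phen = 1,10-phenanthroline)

[IrBr(CN)(phen)2][HgBr3(CN)]

Cation [Ir…]: ligand charges -2, Ir(IV) ⇒ ion charge 2+.
Anion [Hg…]: ligand charges -4, Hg(II) ⇒ ion charge 2−.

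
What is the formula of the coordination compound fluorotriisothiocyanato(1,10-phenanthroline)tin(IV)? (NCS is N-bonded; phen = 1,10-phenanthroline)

[SnF(NCS)3(phen)]

Ligands: 3 isothiocyanato (NCS, -1), 1 1,10-phenanthroline (phen, neutral), 1 fluoro (F, -1). Ligand charge sum = -4.
With Sn in oxidation state +4, the complex ion is [Sn...].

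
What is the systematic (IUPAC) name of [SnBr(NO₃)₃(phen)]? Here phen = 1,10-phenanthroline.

bromotrinitrato(1,10-phenanthroline)tin(IV)

There is no counter-ion, so the complex is neutral overall.
Ligand charges: 1×1,10-phenanthroline (neutral), 3×nitrato (-1 each), 1×bromo (-1 each); total -4. So Sn + (-4) = 0, giving Sn = +4.
Ligands are named alphabetically: bromo before nitrato before phenanthroline.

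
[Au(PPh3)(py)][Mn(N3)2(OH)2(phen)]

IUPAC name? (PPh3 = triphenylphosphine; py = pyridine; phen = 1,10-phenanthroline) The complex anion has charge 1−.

(pyridine)(triphenylphosphine)gold(I) diazidodihydroxo(1,10-phenanthroline)manganate(III)

The complex anion is given as 1−; its ligand charges sum to -4, so Mn = +3.
A 1:1 salt means the cation carries the equal and opposite charge, 1+.
Cation: ligand charges sum to 0; for the ion to be 1+, Au = +1.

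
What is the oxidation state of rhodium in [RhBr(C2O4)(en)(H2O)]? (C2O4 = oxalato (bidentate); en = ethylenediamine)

No counter-ion: the bracketed complex is neutral.
Ligand charges: 1×C2O4 = -2; 1×Br = -1; 1×H2O neutral; 1×en neutral; sum -3.
Rh + (-3) = 0 ⇒ Rh is +3.

+3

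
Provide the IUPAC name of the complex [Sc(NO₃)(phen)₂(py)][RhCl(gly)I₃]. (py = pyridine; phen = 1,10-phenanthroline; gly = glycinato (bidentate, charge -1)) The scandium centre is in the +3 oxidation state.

Sc is given as +3; the cation's ligand charges sum to -1, so the complex cation is 2+.
A 1:1 salt means the anion carries the equal and opposite charge, 2−.
Anion: ligand charges sum to -5; for the ion to be 2−, Rh = +3.

nitratobis(1,10-phenanthroline)(pyridine)scandium(III) chloro(glycinato)triiodorhodate(III)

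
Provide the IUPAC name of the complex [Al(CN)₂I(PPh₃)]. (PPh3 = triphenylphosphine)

There is no counter-ion, so the complex is neutral overall.
Ligand charges: 2×cyano (-1 each), 1×iodo (-1 each), 1×triphenylphosphine (neutral); total -3. So Al + (-3) = 0, giving Al = +3.
Ligands are named alphabetically: cyano before iodo before triphenylphosphine.

dicyanoiodo(triphenylphosphine)aluminium(III)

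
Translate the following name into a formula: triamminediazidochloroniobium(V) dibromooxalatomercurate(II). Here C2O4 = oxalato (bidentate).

[NbCl(N3)2(NH3)3][HgBr2(C2O4)]

Cation [Nb…]: ligand charges -3, Nb(V) ⇒ ion charge 2+.
Anion [Hg…]: ligand charges -4, Hg(II) ⇒ ion charge 2−.
One 2+ cation balances one 2− anion.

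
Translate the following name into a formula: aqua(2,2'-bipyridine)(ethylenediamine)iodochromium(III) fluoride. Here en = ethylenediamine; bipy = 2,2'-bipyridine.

Ligands: 1 ethylenediamine (en, neutral), 1 iodo (I, -1), 1 2,2'-bipyridine (bipy, neutral), 1 aqua (H2O, neutral). Ligand charge sum = -1.
Charge balance with fluoride (-1) requires 1 complex ion per 2 fluoride.

[Cr(bipy)(en)(H2O)I]F2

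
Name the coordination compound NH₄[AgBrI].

ammonium bromoiodoargentate(I)

The 1 ammonium counter-ion carries a total charge of +1, so each complex ion is 1−.
Ligand charges: 1×iodo (-1 each), 1×bromo (-1 each); total -2. So Ag + (-2) = 1−, giving Ag = +1.
Ligands are named alphabetically: bromo before iodo.
The complex ion is anionic, so silver takes the -ate form argentate(I).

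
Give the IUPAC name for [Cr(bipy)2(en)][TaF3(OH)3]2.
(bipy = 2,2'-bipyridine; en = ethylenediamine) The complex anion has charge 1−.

Both ions are complex: the cation is named first with the plain metal name, the anion second with the -ate form; each ion's ligands are alphabetised independently.
The complex anion is given as 1−; its ligand charges sum to -6, so Ta = +5.
With 2 anions per cation, the cation must be 2×1 = 2+.
Cation: ligand charges sum to 0; for the ion to be 2+, Cr = +2.

bis(2,2'-bipyridine)(ethylenediamine)chromium(II) trifluorotrihydroxotantalate(V)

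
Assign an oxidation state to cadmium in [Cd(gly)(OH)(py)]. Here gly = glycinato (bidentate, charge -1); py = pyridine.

No counter-ion: the bracketed complex is neutral.
Ligand charges: 1×OH = -1; 1×gly = -1; 1×py neutral; sum -2.
Cd + (-2) = 0 ⇒ Cd is +2.

+2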